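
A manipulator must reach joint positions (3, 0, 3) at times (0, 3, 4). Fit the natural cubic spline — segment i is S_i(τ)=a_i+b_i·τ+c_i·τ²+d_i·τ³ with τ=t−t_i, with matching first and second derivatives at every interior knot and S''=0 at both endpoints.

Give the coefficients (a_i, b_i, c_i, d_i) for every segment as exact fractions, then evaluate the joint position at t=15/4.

  seg 0: a=3 b=-5/2 c=0 d=1/6
  seg 1: a=0 b=2 c=3/2 d=-1/2
S(15/4) = 273/128

Δ: Δ0=-1, Δ1=3
row 1: diag=8, rhs=24; c'=1/8, d'=3
back: M1=3
M: M0=0, M1=3, M2=0
seg 0: a=3, c=M0/2=0, d=(M1−M0)/(6·3)=1/6, b=Δ0−h0·(2M0+M1)/6=-5/2
seg 1: a=0, c=M1/2=3/2, d=(M2−M1)/(6·1)=-1/2, b=Δ1−h1·(2M1+M2)/6=2
t_q=15/4 → seg 1, τ=3/4; S=0+2·τ+3/2·τ²+-1/2·τ³=273/128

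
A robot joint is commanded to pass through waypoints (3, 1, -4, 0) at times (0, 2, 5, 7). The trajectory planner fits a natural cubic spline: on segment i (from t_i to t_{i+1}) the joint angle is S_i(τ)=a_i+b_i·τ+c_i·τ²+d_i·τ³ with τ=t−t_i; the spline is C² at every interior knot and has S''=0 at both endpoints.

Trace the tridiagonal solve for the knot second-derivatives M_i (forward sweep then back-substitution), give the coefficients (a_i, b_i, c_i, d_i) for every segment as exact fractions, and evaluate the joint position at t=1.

Δ: Δ0=-1, Δ1=-5/3, Δ2=2
row 1: diag=10, rhs=-4; c'=3/10, d'=-2/5
row 2: denom=10−3·3/10=91/10; d'=(22−3·-2/5)/(91/10)=232/91
back: M2=232/91
back: M1=-2/5−3/10·232/91=-106/91
M: M0=0, M1=-106/91, M2=232/91, M3=0
seg 0: a=3, c=M0/2=0, d=(M1−M0)/(6·2)=-53/546, b=Δ0−h0·(2M0+M1)/6=-167/273
seg 1: a=1, c=M1/2=-53/91, d=(M2−M1)/(6·3)=13/63, b=Δ1−h1·(2M1+M2)/6=-485/273
seg 2: a=-4, c=M2/2=116/91, d=(M3−M2)/(6·2)=-58/273, b=Δ2−h2·(2M2+M3)/6=82/273
t_q=1 → seg 0, τ=1; S=3+-167/273·τ+0·τ²+-53/546·τ³=417/182

  seg 0: a=3 b=-167/273 c=0 d=-53/546
  seg 1: a=1 b=-485/273 c=-53/91 d=13/63
  seg 2: a=-4 b=82/273 c=116/91 d=-58/273
S(1) = 417/182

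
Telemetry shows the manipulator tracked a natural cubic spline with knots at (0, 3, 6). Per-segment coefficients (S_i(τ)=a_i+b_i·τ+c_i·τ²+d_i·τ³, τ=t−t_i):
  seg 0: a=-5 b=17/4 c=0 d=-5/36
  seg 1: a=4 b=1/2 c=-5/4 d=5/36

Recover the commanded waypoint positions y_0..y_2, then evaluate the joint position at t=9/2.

y_0=-5 y_1=4 y_2=-2
S(9/2) = 77/32

y_0 = S_0(0) = a_0 = -5
y_1 = S_1(0) = a_1 = 4
y_2 = S_1(3) = -2
t_q=9/2 is in segment 1 (τ=3/2); S_1(τ)=77/32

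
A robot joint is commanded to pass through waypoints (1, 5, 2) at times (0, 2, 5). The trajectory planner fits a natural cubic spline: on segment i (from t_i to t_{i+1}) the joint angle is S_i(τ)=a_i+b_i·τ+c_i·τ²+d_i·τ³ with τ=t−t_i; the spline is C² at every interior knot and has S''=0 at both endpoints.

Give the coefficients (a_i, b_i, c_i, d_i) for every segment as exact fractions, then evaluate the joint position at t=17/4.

Δ: Δ0=2, Δ1=-1
row 1: diag=10, rhs=-18; c'=3/10, d'=-9/5
back: M1=-9/5
M: M0=0, M1=-9/5, M2=0
seg 0: a=1, c=M0/2=0, d=(M1−M0)/(6·2)=-3/20, b=Δ0−h0·(2M0+M1)/6=13/5
seg 1: a=5, c=M1/2=-9/10, d=(M2−M1)/(6·3)=1/10, b=Δ1−h1·(2M1+M2)/6=4/5
t_q=17/4 → seg 1, τ=9/4; S=5+4/5·τ+-9/10·τ²+1/10·τ³=433/128

  seg 0: a=1 b=13/5 c=0 d=-3/20
  seg 1: a=5 b=4/5 c=-9/10 d=1/10
S(17/4) = 433/128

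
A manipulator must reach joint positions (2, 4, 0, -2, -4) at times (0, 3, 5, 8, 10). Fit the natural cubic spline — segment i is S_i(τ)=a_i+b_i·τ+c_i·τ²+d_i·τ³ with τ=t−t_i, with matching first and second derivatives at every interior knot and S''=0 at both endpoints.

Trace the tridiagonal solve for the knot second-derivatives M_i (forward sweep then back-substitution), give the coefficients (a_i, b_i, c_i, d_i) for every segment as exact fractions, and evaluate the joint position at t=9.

  seg 0: a=2 b=697/435 c=0 d=-407/3915
  seg 1: a=4 b=-524/435 c=-407/435 d=39/145
  seg 2: a=0 b=-748/435 c=59/87 d=-427/3915
  seg 3: a=-2 b=-259/435 c=-44/145 d=22/435
S(9) = -413/145

Δ: Δ0=2/3, Δ1=-2, Δ2=-2/3, Δ3=-1
row 1: diag=10, rhs=-16; c'=1/5, d'=-8/5
row 2: denom=10−2·1/5=48/5; d'=(8−2·-8/5)/(48/5)=7/6
row 3: denom=10−3·5/16=145/16; d'=(-2−3·7/6)/(145/16)=-88/145
back: M3=-88/145
back: M2=7/6−5/16·-88/145=118/87
back: M1=-8/5−1/5·118/87=-814/435
M: M0=0, M1=-814/435, M2=118/87, M3=-88/145, M4=0
seg 0: a=2, c=M0/2=0, d=(M1−M0)/(6·3)=-407/3915, b=Δ0−h0·(2M0+M1)/6=697/435
seg 1: a=4, c=M1/2=-407/435, d=(M2−M1)/(6·2)=39/145, b=Δ1−h1·(2M1+M2)/6=-524/435
seg 2: a=0, c=M2/2=59/87, d=(M3−M2)/(6·3)=-427/3915, b=Δ2−h2·(2M2+M3)/6=-748/435
seg 3: a=-2, c=M3/2=-44/145, d=(M4−M3)/(6·2)=22/435, b=Δ3−h3·(2M3+M4)/6=-259/435
t_q=9 → seg 3, τ=1; S=-2+-259/435·τ+-44/145·τ²+22/435·τ³=-413/145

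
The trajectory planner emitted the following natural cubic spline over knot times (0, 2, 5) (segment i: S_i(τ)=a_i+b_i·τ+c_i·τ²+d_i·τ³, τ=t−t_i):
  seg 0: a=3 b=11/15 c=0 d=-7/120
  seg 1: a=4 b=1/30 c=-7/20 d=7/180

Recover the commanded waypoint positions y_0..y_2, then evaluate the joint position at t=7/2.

y_0=3 y_1=4 y_2=2
S(7/2) = 543/160

y_0 = S_0(0) = a_0 = 3
y_1 = S_1(0) = a_1 = 4
y_2 = S_1(3) = 2
t_q=7/2 is in segment 1 (τ=3/2); S_1(τ)=543/160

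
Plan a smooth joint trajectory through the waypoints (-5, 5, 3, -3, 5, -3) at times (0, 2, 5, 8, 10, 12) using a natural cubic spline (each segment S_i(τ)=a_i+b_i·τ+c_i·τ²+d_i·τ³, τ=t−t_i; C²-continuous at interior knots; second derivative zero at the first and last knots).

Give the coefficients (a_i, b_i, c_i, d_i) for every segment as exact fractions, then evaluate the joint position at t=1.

  seg 0: a=-5 b=11585/1929 c=0 d=-485/1929
  seg 1: a=5 b=5765/1929 c=-970/643 d=1679/17361
  seg 2: a=3 b=-6658/1929 c=-1231/1929 d=6493/17361
  seg 3: a=-3 b=5435/1929 c=1754/643 d=-8243/7716
  seg 4: a=5 b=1754/1929 c=-4735/1286 d=4735/7716
S(1) = 485/643

Δ: Δ0=5, Δ1=-2/3, Δ2=-2, Δ3=4, Δ4=-4
row 1: diag=10, rhs=-34; c'=3/10, d'=-17/5
row 2: denom=12−3·3/10=111/10; d'=(-8−3·-17/5)/(111/10)=22/111
row 3: denom=10−3·10/37=340/37; d'=(36−3·22/111)/(340/37)=131/34
row 4: denom=8−2·37/170=643/85; d'=(-48−2·131/34)/(643/85)=-4735/643
back: M4=-4735/643
back: M3=131/34−37/170·-4735/643=3508/643
back: M2=22/111−10/37·3508/643=-2462/1929
back: M1=-17/5−3/10·-2462/1929=-1940/643
M: M0=0, M1=-1940/643, M2=-2462/1929, M3=3508/643, M4=-4735/643, M5=0
seg 0: a=-5, c=M0/2=0, d=(M1−M0)/(6·2)=-485/1929, b=Δ0−h0·(2M0+M1)/6=11585/1929
seg 1: a=5, c=M1/2=-970/643, d=(M2−M1)/(6·3)=1679/17361, b=Δ1−h1·(2M1+M2)/6=5765/1929
seg 2: a=3, c=M2/2=-1231/1929, d=(M3−M2)/(6·3)=6493/17361, b=Δ2−h2·(2M2+M3)/6=-6658/1929
seg 3: a=-3, c=M3/2=1754/643, d=(M4−M3)/(6·2)=-8243/7716, b=Δ3−h3·(2M3+M4)/6=5435/1929
seg 4: a=5, c=M4/2=-4735/1286, d=(M5−M4)/(6·2)=4735/7716, b=Δ4−h4·(2M4+M5)/6=1754/1929
t_q=1 → seg 0, τ=1; S=-5+11585/1929·τ+0·τ²+-485/1929·τ³=485/643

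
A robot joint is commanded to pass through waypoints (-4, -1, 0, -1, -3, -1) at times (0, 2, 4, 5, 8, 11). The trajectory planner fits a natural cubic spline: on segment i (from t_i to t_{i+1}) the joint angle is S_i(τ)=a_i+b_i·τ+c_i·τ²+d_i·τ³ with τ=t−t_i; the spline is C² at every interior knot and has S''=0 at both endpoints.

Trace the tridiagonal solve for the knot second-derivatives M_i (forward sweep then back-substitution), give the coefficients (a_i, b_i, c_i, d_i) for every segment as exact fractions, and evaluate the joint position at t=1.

Δ: Δ0=3/2, Δ1=1/2, Δ2=-1, Δ3=-2/3, Δ4=2/3
row 1: diag=8, rhs=-6; c'=1/4, d'=-3/4
row 2: denom=6−2·1/4=11/2; d'=(-9−2·-3/4)/(11/2)=-15/11
row 3: denom=8−1·2/11=86/11; d'=(2−1·-15/11)/(86/11)=37/86
row 4: denom=12−3·33/86=933/86; d'=(8−3·37/86)/(933/86)=577/933
back: M4=577/933
back: M3=37/86−33/86·577/933=60/311
back: M2=-15/11−2/11·60/311=-435/311
back: M1=-3/4−1/4·-435/311=-249/622
M: M0=0, M1=-249/622, M2=-435/311, M3=60/311, M4=577/933, M5=0
seg 0: a=-4, c=M0/2=0, d=(M1−M0)/(6·2)=-83/2488, b=Δ0−h0·(2M0+M1)/6=508/311
seg 1: a=-1, c=M1/2=-249/1244, d=(M2−M1)/(6·2)=-207/2488, b=Δ1−h1·(2M1+M2)/6=767/622
seg 2: a=0, c=M2/2=-435/622, d=(M3−M2)/(6·1)=165/622, b=Δ2−h2·(2M2+M3)/6=-176/311
seg 3: a=-1, c=M3/2=30/311, d=(M4−M3)/(6·3)=397/16794, b=Δ3−h3·(2M3+M4)/6=-727/622
seg 4: a=-3, c=M4/2=577/1866, d=(M5−M4)/(6·3)=-577/16794, b=Δ4−h4·(2M4+M5)/6=15/311
t_q=1 → seg 0, τ=1; S=-4+508/311·τ+0·τ²+-83/2488·τ³=-5971/2488

  seg 0: a=-4 b=508/311 c=0 d=-83/2488
  seg 1: a=-1 b=767/622 c=-249/1244 d=-207/2488
  seg 2: a=0 b=-176/311 c=-435/622 d=165/622
  seg 3: a=-1 b=-727/622 c=30/311 d=397/16794
  seg 4: a=-3 b=15/311 c=577/1866 d=-577/16794
S(1) = -5971/2488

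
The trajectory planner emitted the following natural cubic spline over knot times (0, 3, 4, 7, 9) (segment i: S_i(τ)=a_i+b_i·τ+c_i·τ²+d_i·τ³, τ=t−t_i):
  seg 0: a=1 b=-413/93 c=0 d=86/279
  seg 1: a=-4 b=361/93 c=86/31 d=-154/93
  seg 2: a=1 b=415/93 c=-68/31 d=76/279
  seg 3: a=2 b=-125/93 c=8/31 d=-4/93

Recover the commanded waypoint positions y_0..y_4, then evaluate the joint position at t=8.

y_0=1 y_1=-4 y_2=1 y_3=2 y_4=0
S(8) = 27/31

y_0 = S_0(0) = a_0 = 1
y_1 = S_1(0) = a_1 = -4
y_2 = S_2(0) = a_2 = 1
y_3 = S_3(0) = a_3 = 2
y_4 = S_3(2) = 0
t_q=8 is in segment 3 (τ=1); S_3(τ)=27/31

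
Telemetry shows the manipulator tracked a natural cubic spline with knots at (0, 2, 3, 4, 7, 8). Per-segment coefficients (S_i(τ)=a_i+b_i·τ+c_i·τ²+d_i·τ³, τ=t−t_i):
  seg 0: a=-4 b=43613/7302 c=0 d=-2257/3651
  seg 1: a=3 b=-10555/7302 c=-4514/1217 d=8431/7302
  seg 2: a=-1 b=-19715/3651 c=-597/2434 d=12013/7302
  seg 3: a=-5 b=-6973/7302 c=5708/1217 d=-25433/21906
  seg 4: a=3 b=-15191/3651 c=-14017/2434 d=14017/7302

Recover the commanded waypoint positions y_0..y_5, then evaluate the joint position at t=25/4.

y_0=-4 y_1=3 y_2=-1 y_3=-5 y_4=3 y_5=-5
S(25/4) = 525127/155776

y_0 = S_0(0) = a_0 = -4
y_1 = S_1(0) = a_1 = 3
y_2 = S_2(0) = a_2 = -1
y_3 = S_3(0) = a_3 = -5
y_4 = S_4(0) = a_4 = 3
y_5 = S_4(1) = -5
t_q=25/4 is in segment 3 (τ=9/4); S_3(τ)=525127/155776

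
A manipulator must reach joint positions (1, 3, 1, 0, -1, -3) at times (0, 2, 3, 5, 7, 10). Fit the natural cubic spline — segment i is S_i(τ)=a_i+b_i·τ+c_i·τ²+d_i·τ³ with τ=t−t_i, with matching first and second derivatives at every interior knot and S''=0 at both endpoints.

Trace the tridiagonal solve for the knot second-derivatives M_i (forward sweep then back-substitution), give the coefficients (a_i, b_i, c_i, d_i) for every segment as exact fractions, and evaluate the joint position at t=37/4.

  seg 0: a=1 b=3857/1815 c=0 d=-1021/3630
  seg 1: a=3 b=-2269/1815 c=-1021/605 d=1702/1815
  seg 2: a=1 b=-299/165 c=681/605 d=-3409/14520
  seg 3: a=0 b=-461/3630 c=-137/484 d=701/14520
  seg 4: a=-1 b=-1234/1815 c=4/605 d=-4/5445
S(37/4) = -4849/1936

Δ: Δ0=1, Δ1=-2, Δ2=-1/2, Δ3=-1/2, Δ4=-2/3
row 1: diag=6, rhs=-18; c'=1/6, d'=-3
row 2: denom=6−1·1/6=35/6; d'=(9−1·-3)/(35/6)=72/35
row 3: denom=8−2·12/35=256/35; d'=(0−2·72/35)/(256/35)=-9/16
row 4: denom=10−2·35/128=605/64; d'=(-1−2·-9/16)/(605/64)=8/605
back: M4=8/605
back: M3=-9/16−35/128·8/605=-137/242
back: M2=72/35−12/35·-137/242=1362/605
back: M1=-3−1/6·1362/605=-2042/605
M: M0=0, M1=-2042/605, M2=1362/605, M3=-137/242, M4=8/605, M5=0
seg 0: a=1, c=M0/2=0, d=(M1−M0)/(6·2)=-1021/3630, b=Δ0−h0·(2M0+M1)/6=3857/1815
seg 1: a=3, c=M1/2=-1021/605, d=(M2−M1)/(6·1)=1702/1815, b=Δ1−h1·(2M1+M2)/6=-2269/1815
seg 2: a=1, c=M2/2=681/605, d=(M3−M2)/(6·2)=-3409/14520, b=Δ2−h2·(2M2+M3)/6=-299/165
seg 3: a=0, c=M3/2=-137/484, d=(M4−M3)/(6·2)=701/14520, b=Δ3−h3·(2M3+M4)/6=-461/3630
seg 4: a=-1, c=M4/2=4/605, d=(M5−M4)/(6·3)=-4/5445, b=Δ4−h4·(2M4+M5)/6=-1234/1815
t_q=37/4 → seg 4, τ=9/4; S=-1+-1234/1815·τ+4/605·τ²+-4/5445·τ³=-4849/1936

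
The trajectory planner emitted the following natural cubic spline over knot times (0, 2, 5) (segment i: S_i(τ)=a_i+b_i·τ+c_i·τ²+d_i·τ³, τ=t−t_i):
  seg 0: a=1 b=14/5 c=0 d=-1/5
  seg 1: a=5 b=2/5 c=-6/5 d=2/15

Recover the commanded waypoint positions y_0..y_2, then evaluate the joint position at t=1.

y_0=1 y_1=5 y_2=-1
S(1) = 18/5

y_0 = S_0(0) = a_0 = 1
y_1 = S_1(0) = a_1 = 5
y_2 = S_1(3) = -1
t_q=1 is in segment 0 (τ=1); S_0(τ)=18/5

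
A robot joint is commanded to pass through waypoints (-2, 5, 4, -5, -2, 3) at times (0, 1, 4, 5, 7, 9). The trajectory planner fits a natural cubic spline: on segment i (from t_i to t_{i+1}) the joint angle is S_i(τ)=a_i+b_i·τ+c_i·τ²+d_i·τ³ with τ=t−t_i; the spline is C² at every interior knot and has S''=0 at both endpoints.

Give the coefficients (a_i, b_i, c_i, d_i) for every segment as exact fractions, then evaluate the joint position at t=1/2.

Δ: Δ0=7, Δ1=-1/3, Δ2=-9, Δ3=3/2, Δ4=5/2
row 1: diag=8, rhs=-44; c'=3/8, d'=-11/2
row 2: denom=8−3·3/8=55/8; d'=(-52−3·-11/2)/(55/8)=-284/55
row 3: denom=6−1·8/55=322/55; d'=(63−1·-284/55)/(322/55)=163/14
row 4: denom=8−2·55/161=1178/161; d'=(6−2·163/14)/(1178/161)=-2783/1178
back: M4=-2783/1178
back: M3=163/14−55/161·-2783/1178=7333/589
back: M2=-284/55−8/55·7333/589=-4108/589
back: M1=-11/2−3/8·-4108/589=-1699/589
M: M0=0, M1=-1699/589, M2=-4108/589, M3=7333/589, M4=-2783/1178, M5=0
seg 0: a=-2, c=M0/2=0, d=(M1−M0)/(6·1)=-1699/3534, b=Δ0−h0·(2M0+M1)/6=26437/3534
seg 1: a=5, c=M1/2=-1699/1178, d=(M2−M1)/(6·3)=-803/3534, b=Δ1−h1·(2M1+M2)/6=10670/1767
seg 2: a=4, c=M2/2=-2054/589, d=(M3−M2)/(6·1)=11441/3534, b=Δ2−h2·(2M2+M3)/6=-30923/3534
seg 3: a=-5, c=M3/2=7333/1178, d=(M4−M3)/(6·2)=-17449/14136, b=Δ3−h3·(2M3+M4)/6=-10624/1767
seg 4: a=-2, c=M4/2=-2783/2356, d=(M5−M4)/(6·2)=2783/14136, b=Δ4−h4·(2M4+M5)/6=14401/3534
t_q=1/2 → seg 0, τ=1/2; S=-2+26437/3534·τ+0·τ²+-1699/3534·τ³=15835/9424

  seg 0: a=-2 b=26437/3534 c=0 d=-1699/3534
  seg 1: a=5 b=10670/1767 c=-1699/1178 d=-803/3534
  seg 2: a=4 b=-30923/3534 c=-2054/589 d=11441/3534
  seg 3: a=-5 b=-10624/1767 c=7333/1178 d=-17449/14136
  seg 4: a=-2 b=14401/3534 c=-2783/2356 d=2783/14136
S(1/2) = 15835/9424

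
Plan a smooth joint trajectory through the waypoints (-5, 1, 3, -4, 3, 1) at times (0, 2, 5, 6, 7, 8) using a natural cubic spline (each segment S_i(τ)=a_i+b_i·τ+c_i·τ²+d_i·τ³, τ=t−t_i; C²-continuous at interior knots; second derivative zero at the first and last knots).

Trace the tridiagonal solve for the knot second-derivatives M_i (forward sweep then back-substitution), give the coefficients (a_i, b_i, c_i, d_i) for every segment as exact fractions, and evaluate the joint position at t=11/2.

Δ: Δ0=3, Δ1=2/3, Δ2=-7, Δ3=7, Δ4=-2
row 1: diag=10, rhs=-14; c'=3/10, d'=-7/5
row 2: denom=8−3·3/10=71/10; d'=(-46−3·-7/5)/(71/10)=-418/71
row 3: denom=4−1·10/71=274/71; d'=(84−1·-418/71)/(274/71)=3191/137
row 4: denom=4−1·71/274=1025/274; d'=(-54−1·3191/137)/(1025/274)=-21178/1025
back: M4=-21178/1025
back: M3=3191/137−71/274·-21178/1025=29362/1025
back: M2=-418/71−10/71·29362/1025=-2034/205
back: M1=-7/5−3/10·-2034/205=1616/1025
M: M0=0, M1=1616/1025, M2=-2034/205, M3=29362/1025, M4=-21178/1025, M5=0
seg 0: a=-5, c=M0/2=0, d=(M1−M0)/(6·2)=404/3075, b=Δ0−h0·(2M0+M1)/6=7609/3075
seg 1: a=1, c=M1/2=808/1025, d=(M2−M1)/(6·3)=-5893/9225, b=Δ1−h1·(2M1+M2)/6=12457/3075
seg 2: a=3, c=M2/2=-1017/205, d=(M3−M2)/(6·1)=19766/3075, b=Δ2−h2·(2M2+M3)/6=-26036/3075
seg 3: a=-4, c=M3/2=14681/1025, d=(M4−M3)/(6·1)=-5054/615, b=Δ3−h3·(2M3+M4)/6=2752/3075
seg 4: a=3, c=M4/2=-10589/1025, d=(M5−M4)/(6·1)=10589/3075, b=Δ4−h4·(2M4+M5)/6=15028/3075
t_q=11/2 → seg 2, τ=1/2; S=3+-26036/3075·τ+-1017/205·τ²+19766/3075·τ³=-1712/1025

  seg 0: a=-5 b=7609/3075 c=0 d=404/3075
  seg 1: a=1 b=12457/3075 c=808/1025 d=-5893/9225
  seg 2: a=3 b=-26036/3075 c=-1017/205 d=19766/3075
  seg 3: a=-4 b=2752/3075 c=14681/1025 d=-5054/615
  seg 4: a=3 b=15028/3075 c=-10589/1025 d=10589/3075
S(11/2) = -1712/1025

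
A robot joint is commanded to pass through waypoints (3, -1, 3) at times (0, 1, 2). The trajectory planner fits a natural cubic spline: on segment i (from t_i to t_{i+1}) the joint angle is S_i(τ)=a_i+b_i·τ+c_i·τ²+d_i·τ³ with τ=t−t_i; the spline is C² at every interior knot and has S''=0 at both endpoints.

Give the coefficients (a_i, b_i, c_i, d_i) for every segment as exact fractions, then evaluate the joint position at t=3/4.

Δ: Δ0=-4, Δ1=4
row 1: diag=4, rhs=48; c'=1/4, d'=12
back: M1=12
M: M0=0, M1=12, M2=0
seg 0: a=3, c=M0/2=0, d=(M1−M0)/(6·1)=2, b=Δ0−h0·(2M0+M1)/6=-6
seg 1: a=-1, c=M1/2=6, d=(M2−M1)/(6·1)=-2, b=Δ1−h1·(2M1+M2)/6=0
t_q=3/4 → seg 0, τ=3/4; S=3+-6·τ+0·τ²+2·τ³=-21/32

  seg 0: a=3 b=-6 c=0 d=2
  seg 1: a=-1 b=0 c=6 d=-2
S(3/4) = -21/32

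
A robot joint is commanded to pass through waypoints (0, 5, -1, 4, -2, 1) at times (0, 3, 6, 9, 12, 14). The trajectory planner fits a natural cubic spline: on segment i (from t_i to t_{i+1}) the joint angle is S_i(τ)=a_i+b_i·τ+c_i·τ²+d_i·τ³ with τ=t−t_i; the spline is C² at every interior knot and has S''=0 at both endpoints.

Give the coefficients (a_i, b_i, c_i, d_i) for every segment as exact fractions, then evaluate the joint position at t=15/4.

  seg 0: a=0 b=9283/3090 c=0 d=-4133/27810
  seg 1: a=5 b=-1558/1545 c=-4133/3090 d=1867/5562
  seg 2: a=-1 b=91/3090 c=867/515 d=-10547/27810
  seg 3: a=4 b=-169/1545 c=-1069/618 d=10193/27810
  seg 4: a=-2 b=-1829/3090 c=808/515 d=-404/1545
S(15/4) = 239483/65920

Δ: Δ0=5/3, Δ1=-2, Δ2=5/3, Δ3=-2, Δ4=3/2
row 1: diag=12, rhs=-22; c'=1/4, d'=-11/6
row 2: denom=12−3·1/4=45/4; d'=(22−3·-11/6)/(45/4)=22/9
row 3: denom=12−3·4/15=56/5; d'=(-22−3·22/9)/(56/5)=-55/21
row 4: denom=10−3·15/56=515/56; d'=(21−3·-55/21)/(515/56)=1616/515
back: M4=1616/515
back: M3=-55/21−15/56·1616/515=-1069/309
back: M2=22/9−4/15·-1069/309=1734/515
back: M1=-11/6−1/4·1734/515=-4133/1545
M: M0=0, M1=-4133/1545, M2=1734/515, M3=-1069/309, M4=1616/515, M5=0
seg 0: a=0, c=M0/2=0, d=(M1−M0)/(6·3)=-4133/27810, b=Δ0−h0·(2M0+M1)/6=9283/3090
seg 1: a=5, c=M1/2=-4133/3090, d=(M2−M1)/(6·3)=1867/5562, b=Δ1−h1·(2M1+M2)/6=-1558/1545
seg 2: a=-1, c=M2/2=867/515, d=(M3−M2)/(6·3)=-10547/27810, b=Δ2−h2·(2M2+M3)/6=91/3090
seg 3: a=4, c=M3/2=-1069/618, d=(M4−M3)/(6·3)=10193/27810, b=Δ3−h3·(2M3+M4)/6=-169/1545
seg 4: a=-2, c=M4/2=808/515, d=(M5−M4)/(6·2)=-404/1545, b=Δ4−h4·(2M4+M5)/6=-1829/3090
t_q=15/4 → seg 1, τ=3/4; S=5+-1558/1545·τ+-4133/3090·τ²+1867/5562·τ³=239483/65920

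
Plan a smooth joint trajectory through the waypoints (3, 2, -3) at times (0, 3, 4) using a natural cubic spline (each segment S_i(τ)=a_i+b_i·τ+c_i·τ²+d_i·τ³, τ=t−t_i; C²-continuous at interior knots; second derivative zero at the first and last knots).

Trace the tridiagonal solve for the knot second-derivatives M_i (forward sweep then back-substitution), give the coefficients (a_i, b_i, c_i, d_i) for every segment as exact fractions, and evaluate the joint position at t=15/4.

  seg 0: a=3 b=17/12 c=0 d=-7/36
  seg 1: a=2 b=-23/6 c=-7/4 d=7/12
S(15/4) = -413/256

Δ: Δ0=-1/3, Δ1=-5
row 1: diag=8, rhs=-28; c'=1/8, d'=-7/2
back: M1=-7/2
M: M0=0, M1=-7/2, M2=0
seg 0: a=3, c=M0/2=0, d=(M1−M0)/(6·3)=-7/36, b=Δ0−h0·(2M0+M1)/6=17/12
seg 1: a=2, c=M1/2=-7/4, d=(M2−M1)/(6·1)=7/12, b=Δ1−h1·(2M1+M2)/6=-23/6
t_q=15/4 → seg 1, τ=3/4; S=2+-23/6·τ+-7/4·τ²+7/12·τ³=-413/256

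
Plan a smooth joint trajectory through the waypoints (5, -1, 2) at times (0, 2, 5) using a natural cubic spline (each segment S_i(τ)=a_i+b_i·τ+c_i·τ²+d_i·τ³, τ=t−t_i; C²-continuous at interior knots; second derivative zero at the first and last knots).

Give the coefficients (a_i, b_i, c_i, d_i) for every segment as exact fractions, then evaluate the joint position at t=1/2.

  seg 0: a=5 b=-19/5 c=0 d=1/5
  seg 1: a=-1 b=-7/5 c=6/5 d=-2/15
S(1/2) = 25/8

Δ: Δ0=-3, Δ1=1
row 1: diag=10, rhs=24; c'=3/10, d'=12/5
back: M1=12/5
M: M0=0, M1=12/5, M2=0
seg 0: a=5, c=M0/2=0, d=(M1−M0)/(6·2)=1/5, b=Δ0−h0·(2M0+M1)/6=-19/5
seg 1: a=-1, c=M1/2=6/5, d=(M2−M1)/(6·3)=-2/15, b=Δ1−h1·(2M1+M2)/6=-7/5
t_q=1/2 → seg 0, τ=1/2; S=5+-19/5·τ+0·τ²+1/5·τ³=25/8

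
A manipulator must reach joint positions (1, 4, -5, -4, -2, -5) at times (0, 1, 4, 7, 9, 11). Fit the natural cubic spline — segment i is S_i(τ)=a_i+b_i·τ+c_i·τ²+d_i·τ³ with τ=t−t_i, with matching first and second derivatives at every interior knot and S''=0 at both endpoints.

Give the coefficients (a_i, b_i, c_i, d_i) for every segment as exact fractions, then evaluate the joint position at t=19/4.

Δ: Δ0=3, Δ1=-3, Δ2=1/3, Δ3=1, Δ4=-3/2
row 1: diag=8, rhs=-36; c'=3/8, d'=-9/2
row 2: denom=12−3·3/8=87/8; d'=(20−3·-9/2)/(87/8)=268/87
row 3: denom=10−3·8/29=266/29; d'=(4−3·268/87)/(266/29)=-4/7
row 4: denom=8−2·29/133=1006/133; d'=(-15−2·-4/7)/(1006/133)=-1843/1006
back: M4=-1843/1006
back: M3=-4/7−29/133·-1843/1006=-173/1006
back: M2=268/87−8/29·-173/1006=4720/1509
back: M1=-9/2−3/8·4720/1509=-5707/1006
M: M0=0, M1=-5707/1006, M2=4720/1509, M3=-173/1006, M4=-1843/1006, M5=0
seg 0: a=1, c=M0/2=0, d=(M1−M0)/(6·1)=-5707/6036, b=Δ0−h0·(2M0+M1)/6=23815/6036
seg 1: a=4, c=M1/2=-5707/2012, d=(M2−M1)/(6·3)=26561/54324, b=Δ1−h1·(2M1+M2)/6=3347/3018
seg 2: a=-5, c=M2/2=2360/1509, d=(M3−M2)/(6·3)=-9959/54324, b=Δ2−h2·(2M2+M3)/6=-16349/6036
seg 3: a=-4, c=M3/2=-173/2012, d=(M4−M3)/(6·2)=-835/6036, b=Δ3−h3·(2M3+M4)/6=5207/3018
seg 4: a=-2, c=M4/2=-1843/2012, d=(M5−M4)/(6·2)=1843/12072, b=Δ4−h4·(2M4+M5)/6=-841/3018
t_q=19/4 → seg 2, τ=3/4; S=-5+-16349/6036·τ+2360/1509·τ²+-9959/54324·τ³=-802103/128768

  seg 0: a=1 b=23815/6036 c=0 d=-5707/6036
  seg 1: a=4 b=3347/3018 c=-5707/2012 d=26561/54324
  seg 2: a=-5 b=-16349/6036 c=2360/1509 d=-9959/54324
  seg 3: a=-4 b=5207/3018 c=-173/2012 d=-835/6036
  seg 4: a=-2 b=-841/3018 c=-1843/2012 d=1843/12072
S(19/4) = -802103/128768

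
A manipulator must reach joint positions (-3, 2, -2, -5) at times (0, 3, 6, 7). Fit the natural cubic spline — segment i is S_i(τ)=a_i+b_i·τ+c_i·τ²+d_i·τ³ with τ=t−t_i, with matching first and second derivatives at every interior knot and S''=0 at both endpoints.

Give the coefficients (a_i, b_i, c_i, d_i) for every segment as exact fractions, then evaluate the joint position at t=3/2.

Δ: Δ0=5/3, Δ1=-4/3, Δ2=-3
row 1: diag=12, rhs=-18; c'=1/4, d'=-3/2
row 2: denom=8−3·1/4=29/4; d'=(-10−3·-3/2)/(29/4)=-22/29
back: M2=-22/29
back: M1=-3/2−1/4·-22/29=-38/29
M: M0=0, M1=-38/29, M2=-22/29, M3=0
seg 0: a=-3, c=M0/2=0, d=(M1−M0)/(6·3)=-19/261, b=Δ0−h0·(2M0+M1)/6=202/87
seg 1: a=2, c=M1/2=-19/29, d=(M2−M1)/(6·3)=8/261, b=Δ1−h1·(2M1+M2)/6=31/87
seg 2: a=-2, c=M2/2=-11/29, d=(M3−M2)/(6·1)=11/87, b=Δ2−h2·(2M2+M3)/6=-239/87
t_q=3/2 → seg 0, τ=3/2; S=-3+202/87·τ+0·τ²+-19/261·τ³=55/232

  seg 0: a=-3 b=202/87 c=0 d=-19/261
  seg 1: a=2 b=31/87 c=-19/29 d=8/261
  seg 2: a=-2 b=-239/87 c=-11/29 d=11/87
S(3/2) = 55/232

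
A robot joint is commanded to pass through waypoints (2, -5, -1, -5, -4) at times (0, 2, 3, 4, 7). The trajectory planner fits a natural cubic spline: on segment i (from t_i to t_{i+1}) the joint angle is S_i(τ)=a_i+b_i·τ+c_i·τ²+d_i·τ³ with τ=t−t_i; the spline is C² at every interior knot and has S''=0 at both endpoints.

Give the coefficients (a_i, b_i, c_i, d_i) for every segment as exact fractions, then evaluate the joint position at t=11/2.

  seg 0: a=2 b=-1837/267 c=0 d=1805/2136
  seg 1: a=-5 b=1741/534 c=1805/356 d=-4625/1068
  seg 2: a=-1 b=437/1068 c=-705/89 d=3751/1068
  seg 3: a=-5 b=-2615/534 c=931/356 d=-931/3204
S(11/2) = -21195/2848

Δ: Δ0=-7/2, Δ1=4, Δ2=-4, Δ3=1/3
row 1: diag=6, rhs=45; c'=1/6, d'=15/2
row 2: denom=4−1·1/6=23/6; d'=(-48−1·15/2)/(23/6)=-333/23
row 3: denom=8−1·6/23=178/23; d'=(26−1·-333/23)/(178/23)=931/178
back: M3=931/178
back: M2=-333/23−6/23·931/178=-1410/89
back: M1=15/2−1/6·-1410/89=1805/178
M: M0=0, M1=1805/178, M2=-1410/89, M3=931/178, M4=0
seg 0: a=2, c=M0/2=0, d=(M1−M0)/(6·2)=1805/2136, b=Δ0−h0·(2M0+M1)/6=-1837/267
seg 1: a=-5, c=M1/2=1805/356, d=(M2−M1)/(6·1)=-4625/1068, b=Δ1−h1·(2M1+M2)/6=1741/534
seg 2: a=-1, c=M2/2=-705/89, d=(M3−M2)/(6·1)=3751/1068, b=Δ2−h2·(2M2+M3)/6=437/1068
seg 3: a=-5, c=M3/2=931/356, d=(M4−M3)/(6·3)=-931/3204, b=Δ3−h3·(2M3+M4)/6=-2615/534
t_q=11/2 → seg 3, τ=3/2; S=-5+-2615/534·τ+931/356·τ²+-931/3204·τ³=-21195/2848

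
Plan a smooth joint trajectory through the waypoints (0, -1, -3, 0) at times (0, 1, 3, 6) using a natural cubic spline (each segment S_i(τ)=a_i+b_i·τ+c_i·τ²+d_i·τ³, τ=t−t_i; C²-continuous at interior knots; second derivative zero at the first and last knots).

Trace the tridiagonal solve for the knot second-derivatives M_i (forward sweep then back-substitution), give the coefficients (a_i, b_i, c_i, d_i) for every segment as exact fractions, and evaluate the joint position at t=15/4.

  seg 0: a=0 b=-13/14 c=0 d=-1/14
  seg 1: a=-1 b=-8/7 c=-3/14 d=1/7
  seg 2: a=-3 b=-2/7 c=9/14 d=-1/14
S(15/4) = -369/128

Δ: Δ0=-1, Δ1=-1, Δ2=1
row 1: diag=6, rhs=0; c'=1/3, d'=0
row 2: denom=10−2·1/3=28/3; d'=(12−2·0)/(28/3)=9/7
back: M2=9/7
back: M1=0−1/3·9/7=-3/7
M: M0=0, M1=-3/7, M2=9/7, M3=0
seg 0: a=0, c=M0/2=0, d=(M1−M0)/(6·1)=-1/14, b=Δ0−h0·(2M0+M1)/6=-13/14
seg 1: a=-1, c=M1/2=-3/14, d=(M2−M1)/(6·2)=1/7, b=Δ1−h1·(2M1+M2)/6=-8/7
seg 2: a=-3, c=M2/2=9/14, d=(M3−M2)/(6·3)=-1/14, b=Δ2−h2·(2M2+M3)/6=-2/7
t_q=15/4 → seg 2, τ=3/4; S=-3+-2/7·τ+9/14·τ²+-1/14·τ³=-369/128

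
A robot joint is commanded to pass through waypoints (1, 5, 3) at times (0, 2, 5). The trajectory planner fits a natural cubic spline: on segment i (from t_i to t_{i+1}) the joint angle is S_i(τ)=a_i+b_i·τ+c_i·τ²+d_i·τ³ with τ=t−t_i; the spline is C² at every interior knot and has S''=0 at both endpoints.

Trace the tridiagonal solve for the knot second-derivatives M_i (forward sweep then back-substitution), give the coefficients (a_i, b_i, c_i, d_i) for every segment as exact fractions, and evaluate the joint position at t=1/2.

  seg 0: a=1 b=38/15 c=0 d=-2/15
  seg 1: a=5 b=14/15 c=-4/5 d=4/45
S(1/2) = 9/4

Δ: Δ0=2, Δ1=-2/3
row 1: diag=10, rhs=-16; c'=3/10, d'=-8/5
back: M1=-8/5
M: M0=0, M1=-8/5, M2=0
seg 0: a=1, c=M0/2=0, d=(M1−M0)/(6·2)=-2/15, b=Δ0−h0·(2M0+M1)/6=38/15
seg 1: a=5, c=M1/2=-4/5, d=(M2−M1)/(6·3)=4/45, b=Δ1−h1·(2M1+M2)/6=14/15
t_q=1/2 → seg 0, τ=1/2; S=1+38/15·τ+0·τ²+-2/15·τ³=9/4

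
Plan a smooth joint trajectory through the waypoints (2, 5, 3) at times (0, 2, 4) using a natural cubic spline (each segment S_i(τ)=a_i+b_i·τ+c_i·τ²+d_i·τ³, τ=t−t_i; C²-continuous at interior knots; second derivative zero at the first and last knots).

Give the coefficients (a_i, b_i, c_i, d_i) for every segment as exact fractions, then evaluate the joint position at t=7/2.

  seg 0: a=2 b=17/8 c=0 d=-5/32
  seg 1: a=5 b=1/4 c=-15/16 d=5/32
S(7/2) = 971/256

Δ: Δ0=3/2, Δ1=-1
row 1: diag=8, rhs=-15; c'=1/4, d'=-15/8
back: M1=-15/8
M: M0=0, M1=-15/8, M2=0
seg 0: a=2, c=M0/2=0, d=(M1−M0)/(6·2)=-5/32, b=Δ0−h0·(2M0+M1)/6=17/8
seg 1: a=5, c=M1/2=-15/16, d=(M2−M1)/(6·2)=5/32, b=Δ1−h1·(2M1+M2)/6=1/4
t_q=7/2 → seg 1, τ=3/2; S=5+1/4·τ+-15/16·τ²+5/32·τ³=971/256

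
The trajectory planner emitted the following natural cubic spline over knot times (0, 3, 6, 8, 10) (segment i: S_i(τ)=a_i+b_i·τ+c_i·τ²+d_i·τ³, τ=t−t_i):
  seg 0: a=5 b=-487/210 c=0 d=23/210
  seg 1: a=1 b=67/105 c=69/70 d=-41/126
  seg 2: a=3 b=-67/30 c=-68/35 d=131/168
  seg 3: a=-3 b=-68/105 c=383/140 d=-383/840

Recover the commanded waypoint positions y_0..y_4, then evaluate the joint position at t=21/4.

y_0=5 y_1=1 y_2=3 y_3=-3 y_4=3
S(21/4) = 16663/4480

y_0 = S_0(0) = a_0 = 5
y_1 = S_1(0) = a_1 = 1
y_2 = S_2(0) = a_2 = 3
y_3 = S_3(0) = a_3 = -3
y_4 = S_3(2) = 3
t_q=21/4 is in segment 1 (τ=9/4); S_1(τ)=16663/4480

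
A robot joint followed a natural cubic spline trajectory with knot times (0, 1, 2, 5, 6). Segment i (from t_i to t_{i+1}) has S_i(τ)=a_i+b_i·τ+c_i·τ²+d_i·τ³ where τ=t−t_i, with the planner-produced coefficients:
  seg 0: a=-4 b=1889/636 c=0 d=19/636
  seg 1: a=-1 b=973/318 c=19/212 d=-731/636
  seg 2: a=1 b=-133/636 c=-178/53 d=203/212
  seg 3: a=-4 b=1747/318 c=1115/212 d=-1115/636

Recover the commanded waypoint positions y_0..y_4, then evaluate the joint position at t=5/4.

y_0=-4 y_1=-1 y_2=1 y_3=-4 y_4=5
S(5/4) = -3357/13568

y_0 = S_0(0) = a_0 = -4
y_1 = S_1(0) = a_1 = -1
y_2 = S_2(0) = a_2 = 1
y_3 = S_3(0) = a_3 = -4
y_4 = S_3(1) = 5
t_q=5/4 is in segment 1 (τ=1/4); S_1(τ)=-3357/13568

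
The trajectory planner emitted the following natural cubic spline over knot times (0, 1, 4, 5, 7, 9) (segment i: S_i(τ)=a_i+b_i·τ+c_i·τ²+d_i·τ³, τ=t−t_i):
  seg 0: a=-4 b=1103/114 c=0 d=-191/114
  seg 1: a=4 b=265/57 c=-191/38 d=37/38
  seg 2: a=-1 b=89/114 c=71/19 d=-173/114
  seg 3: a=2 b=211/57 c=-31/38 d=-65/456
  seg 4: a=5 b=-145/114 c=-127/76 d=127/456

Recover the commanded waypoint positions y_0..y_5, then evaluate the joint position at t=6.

y_0=-4 y_1=4 y_2=-1 y_3=2 y_4=5 y_5=-2
S(6) = 721/152

y_0 = S_0(0) = a_0 = -4
y_1 = S_1(0) = a_1 = 4
y_2 = S_2(0) = a_2 = -1
y_3 = S_3(0) = a_3 = 2
y_4 = S_4(0) = a_4 = 5
y_5 = S_4(2) = -2
t_q=6 is in segment 3 (τ=1); S_3(τ)=721/152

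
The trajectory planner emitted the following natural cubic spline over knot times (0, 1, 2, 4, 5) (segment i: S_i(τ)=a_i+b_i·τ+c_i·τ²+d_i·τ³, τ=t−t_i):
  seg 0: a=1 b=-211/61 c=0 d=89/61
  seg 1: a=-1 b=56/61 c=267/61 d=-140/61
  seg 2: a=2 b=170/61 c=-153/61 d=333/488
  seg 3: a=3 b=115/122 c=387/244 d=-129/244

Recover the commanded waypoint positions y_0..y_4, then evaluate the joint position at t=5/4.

y_0=1 y_1=-1 y_2=2 y_3=3 y_4=5
S(5/4) = -65/122

y_0 = S_0(0) = a_0 = 1
y_1 = S_1(0) = a_1 = -1
y_2 = S_2(0) = a_2 = 2
y_3 = S_3(0) = a_3 = 3
y_4 = S_3(1) = 5
t_q=5/4 is in segment 1 (τ=1/4); S_1(τ)=-65/122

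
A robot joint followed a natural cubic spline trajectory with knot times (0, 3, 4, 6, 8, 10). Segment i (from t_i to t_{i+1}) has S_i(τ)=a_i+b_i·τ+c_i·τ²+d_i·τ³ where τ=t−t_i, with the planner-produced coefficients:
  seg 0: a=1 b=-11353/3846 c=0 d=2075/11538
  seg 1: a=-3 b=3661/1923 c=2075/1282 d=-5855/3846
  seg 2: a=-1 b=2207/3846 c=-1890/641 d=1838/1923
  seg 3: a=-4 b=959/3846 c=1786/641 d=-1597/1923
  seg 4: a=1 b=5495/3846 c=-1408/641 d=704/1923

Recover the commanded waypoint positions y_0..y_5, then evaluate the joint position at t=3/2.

y_0 = S_0(0) = a_0 = 1
y_1 = S_1(0) = a_1 = -3
y_2 = S_2(0) = a_2 = -1
y_3 = S_3(0) = a_3 = -4
y_4 = S_4(0) = a_4 = 1
y_5 = S_4(2) = -2
t_q=3/2 is in segment 0 (τ=3/2); S_0(τ)=-28931/10256

y_0=1 y_1=-3 y_2=-1 y_3=-4 y_4=1 y_5=-2
S(3/2) = -28931/10256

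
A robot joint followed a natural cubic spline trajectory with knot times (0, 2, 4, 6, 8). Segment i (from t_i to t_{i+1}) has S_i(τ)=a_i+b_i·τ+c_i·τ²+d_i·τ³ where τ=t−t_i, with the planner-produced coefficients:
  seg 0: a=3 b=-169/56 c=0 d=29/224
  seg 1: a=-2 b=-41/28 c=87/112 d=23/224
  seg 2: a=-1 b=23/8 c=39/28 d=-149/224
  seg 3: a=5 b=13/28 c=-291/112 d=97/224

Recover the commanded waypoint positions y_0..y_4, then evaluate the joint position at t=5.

y_0=3 y_1=-2 y_2=-1 y_3=5 y_4=-1
S(5) = 583/224

y_0 = S_0(0) = a_0 = 3
y_1 = S_1(0) = a_1 = -2
y_2 = S_2(0) = a_2 = -1
y_3 = S_3(0) = a_3 = 5
y_4 = S_3(2) = -1
t_q=5 is in segment 2 (τ=1); S_2(τ)=583/224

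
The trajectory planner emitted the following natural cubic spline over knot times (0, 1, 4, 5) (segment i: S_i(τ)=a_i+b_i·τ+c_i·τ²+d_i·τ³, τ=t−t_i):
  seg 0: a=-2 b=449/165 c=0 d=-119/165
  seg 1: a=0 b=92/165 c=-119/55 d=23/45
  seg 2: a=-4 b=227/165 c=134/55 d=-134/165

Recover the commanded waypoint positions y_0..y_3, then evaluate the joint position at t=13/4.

y_0 = S_0(0) = a_0 = -2
y_1 = S_1(0) = a_1 = 0
y_2 = S_2(0) = a_2 = -4
y_3 = S_2(1) = -1
t_q=13/4 is in segment 1 (τ=9/4); S_1(τ)=-13647/3520

y_0=-2 y_1=0 y_2=-4 y_3=-1
S(13/4) = -13647/3520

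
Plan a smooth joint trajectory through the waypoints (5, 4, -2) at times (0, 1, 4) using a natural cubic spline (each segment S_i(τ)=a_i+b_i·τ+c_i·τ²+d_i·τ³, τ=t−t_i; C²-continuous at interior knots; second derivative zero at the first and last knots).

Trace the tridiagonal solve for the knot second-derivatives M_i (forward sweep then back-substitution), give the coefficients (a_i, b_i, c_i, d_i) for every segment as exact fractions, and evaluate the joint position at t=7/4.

  seg 0: a=5 b=-7/8 c=0 d=-1/8
  seg 1: a=4 b=-5/4 c=-3/8 d=1/24
S(7/4) = 1469/512

Δ: Δ0=-1, Δ1=-2
row 1: diag=8, rhs=-6; c'=3/8, d'=-3/4
back: M1=-3/4
M: M0=0, M1=-3/4, M2=0
seg 0: a=5, c=M0/2=0, d=(M1−M0)/(6·1)=-1/8, b=Δ0−h0·(2M0+M1)/6=-7/8
seg 1: a=4, c=M1/2=-3/8, d=(M2−M1)/(6·3)=1/24, b=Δ1−h1·(2M1+M2)/6=-5/4
t_q=7/4 → seg 1, τ=3/4; S=4+-5/4·τ+-3/8·τ²+1/24·τ³=1469/512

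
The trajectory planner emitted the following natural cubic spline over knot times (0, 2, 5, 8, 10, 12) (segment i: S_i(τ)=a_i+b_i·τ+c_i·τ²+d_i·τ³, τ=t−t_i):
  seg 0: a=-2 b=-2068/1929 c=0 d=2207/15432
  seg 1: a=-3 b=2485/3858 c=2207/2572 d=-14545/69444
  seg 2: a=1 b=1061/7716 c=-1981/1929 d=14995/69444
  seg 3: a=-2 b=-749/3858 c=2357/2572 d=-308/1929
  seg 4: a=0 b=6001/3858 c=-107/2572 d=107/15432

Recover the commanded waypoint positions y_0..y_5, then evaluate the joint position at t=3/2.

y_0=-2 y_1=-3 y_2=1 y_3=-2 y_4=0 y_5=3
S(3/2) = -128617/41152

y_0 = S_0(0) = a_0 = -2
y_1 = S_1(0) = a_1 = -3
y_2 = S_2(0) = a_2 = 1
y_3 = S_3(0) = a_3 = -2
y_4 = S_4(0) = a_4 = 0
y_5 = S_4(2) = 3
t_q=3/2 is in segment 0 (τ=3/2); S_0(τ)=-128617/41152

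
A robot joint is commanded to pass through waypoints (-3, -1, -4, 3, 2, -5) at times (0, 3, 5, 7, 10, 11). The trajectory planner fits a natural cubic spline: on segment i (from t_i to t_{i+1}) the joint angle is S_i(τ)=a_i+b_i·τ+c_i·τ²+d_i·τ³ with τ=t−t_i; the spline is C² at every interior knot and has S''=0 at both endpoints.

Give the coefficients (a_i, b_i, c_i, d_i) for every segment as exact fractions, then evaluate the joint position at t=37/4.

  seg 0: a=-3 b=169/94 c=0 d=-319/2538
  seg 1: a=-1 b=-75/47 c=-319/282 d=665/1128
  seg 2: a=-4 b=269/282 c=1357/564 d=-213/376
  seg 3: a=3 b=533/141 c=-140/141 d=-160/1269
  seg 4: a=2 b=-787/141 c=-100/47 d=100/141
S(37/4) = 237/47

Δ: Δ0=2/3, Δ1=-3/2, Δ2=7/2, Δ3=-1/3, Δ4=-7
row 1: diag=10, rhs=-13; c'=1/5, d'=-13/10
row 2: denom=8−2·1/5=38/5; d'=(30−2·-13/10)/(38/5)=163/38
row 3: denom=10−2·5/19=180/19; d'=(-23−2·163/38)/(180/19)=-10/3
row 4: denom=8−3·19/60=141/20; d'=(-40−3·-10/3)/(141/20)=-200/47
back: M4=-200/47
back: M3=-10/3−19/60·-200/47=-280/141
back: M2=163/38−5/19·-280/141=1357/282
back: M1=-13/10−1/5·1357/282=-319/141
M: M0=0, M1=-319/141, M2=1357/282, M3=-280/141, M4=-200/47, M5=0
seg 0: a=-3, c=M0/2=0, d=(M1−M0)/(6·3)=-319/2538, b=Δ0−h0·(2M0+M1)/6=169/94
seg 1: a=-1, c=M1/2=-319/282, d=(M2−M1)/(6·2)=665/1128, b=Δ1−h1·(2M1+M2)/6=-75/47
seg 2: a=-4, c=M2/2=1357/564, d=(M3−M2)/(6·2)=-213/376, b=Δ2−h2·(2M2+M3)/6=269/282
seg 3: a=3, c=M3/2=-140/141, d=(M4−M3)/(6·3)=-160/1269, b=Δ3−h3·(2M3+M4)/6=533/141
seg 4: a=2, c=M4/2=-100/47, d=(M5−M4)/(6·1)=100/141, b=Δ4−h4·(2M4+M5)/6=-787/141
t_q=37/4 → seg 3, τ=9/4; S=3+533/141·τ+-140/141·τ²+-160/1269·τ³=237/47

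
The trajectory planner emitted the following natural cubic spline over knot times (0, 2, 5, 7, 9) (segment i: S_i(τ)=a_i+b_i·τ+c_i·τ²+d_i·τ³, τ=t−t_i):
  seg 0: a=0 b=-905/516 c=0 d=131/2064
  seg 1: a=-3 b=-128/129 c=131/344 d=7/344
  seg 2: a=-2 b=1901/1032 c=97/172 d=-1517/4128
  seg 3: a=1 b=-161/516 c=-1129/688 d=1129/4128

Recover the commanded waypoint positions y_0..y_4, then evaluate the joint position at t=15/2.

y_0 = S_0(0) = a_0 = 0
y_1 = S_1(0) = a_1 = -3
y_2 = S_2(0) = a_2 = -2
y_3 = S_3(0) = a_3 = 1
y_4 = S_3(2) = -4
t_q=15/2 is in segment 3 (τ=1/2); S_3(τ)=5151/11008

y_0=0 y_1=-3 y_2=-2 y_3=1 y_4=-4
S(15/2) = 5151/11008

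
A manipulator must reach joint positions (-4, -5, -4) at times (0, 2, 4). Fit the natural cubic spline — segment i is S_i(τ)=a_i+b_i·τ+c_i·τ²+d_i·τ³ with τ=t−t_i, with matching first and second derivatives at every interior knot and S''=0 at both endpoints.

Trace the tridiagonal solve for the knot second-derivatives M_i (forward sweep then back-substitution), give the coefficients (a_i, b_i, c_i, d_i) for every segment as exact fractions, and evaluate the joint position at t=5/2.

  seg 0: a=-4 b=-3/4 c=0 d=1/16
  seg 1: a=-5 b=0 c=3/8 d=-1/16
S(5/2) = -629/128

Δ: Δ0=-1/2, Δ1=1/2
row 1: diag=8, rhs=6; c'=1/4, d'=3/4
back: M1=3/4
M: M0=0, M1=3/4, M2=0
seg 0: a=-4, c=M0/2=0, d=(M1−M0)/(6·2)=1/16, b=Δ0−h0·(2M0+M1)/6=-3/4
seg 1: a=-5, c=M1/2=3/8, d=(M2−M1)/(6·2)=-1/16, b=Δ1−h1·(2M1+M2)/6=0
t_q=5/2 → seg 1, τ=1/2; S=-5+0·τ+3/8·τ²+-1/16·τ³=-629/128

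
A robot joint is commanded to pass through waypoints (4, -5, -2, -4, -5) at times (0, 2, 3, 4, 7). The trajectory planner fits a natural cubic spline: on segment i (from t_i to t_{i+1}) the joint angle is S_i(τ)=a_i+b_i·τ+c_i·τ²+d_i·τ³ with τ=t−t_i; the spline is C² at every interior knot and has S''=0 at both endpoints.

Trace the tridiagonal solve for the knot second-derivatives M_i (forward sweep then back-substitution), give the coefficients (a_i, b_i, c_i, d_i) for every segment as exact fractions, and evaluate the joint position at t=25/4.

  seg 0: a=4 b=-2024/267 c=0 d=1645/2136
  seg 1: a=-5 b=887/534 c=1645/356 d=-3505/1068
  seg 2: a=-2 b=1129/1068 c=-465/89 d=2315/1068
  seg 3: a=-4 b=-1543/534 c=455/356 d=-455/3204
S(25/4) = -128699/22784

Δ: Δ0=-9/2, Δ1=3, Δ2=-2, Δ3=-1/3
row 1: diag=6, rhs=45; c'=1/6, d'=15/2
row 2: denom=4−1·1/6=23/6; d'=(-30−1·15/2)/(23/6)=-225/23
row 3: denom=8−1·6/23=178/23; d'=(10−1·-225/23)/(178/23)=455/178
back: M3=455/178
back: M2=-225/23−6/23·455/178=-930/89
back: M1=15/2−1/6·-930/89=1645/178
M: M0=0, M1=1645/178, M2=-930/89, M3=455/178, M4=0
seg 0: a=4, c=M0/2=0, d=(M1−M0)/(6·2)=1645/2136, b=Δ0−h0·(2M0+M1)/6=-2024/267
seg 1: a=-5, c=M1/2=1645/356, d=(M2−M1)/(6·1)=-3505/1068, b=Δ1−h1·(2M1+M2)/6=887/534
seg 2: a=-2, c=M2/2=-465/89, d=(M3−M2)/(6·1)=2315/1068, b=Δ2−h2·(2M2+M3)/6=1129/1068
seg 3: a=-4, c=M3/2=455/356, d=(M4−M3)/(6·3)=-455/3204, b=Δ3−h3·(2M3+M4)/6=-1543/534
t_q=25/4 → seg 3, τ=9/4; S=-4+-1543/534·τ+455/356·τ²+-455/3204·τ³=-128699/22784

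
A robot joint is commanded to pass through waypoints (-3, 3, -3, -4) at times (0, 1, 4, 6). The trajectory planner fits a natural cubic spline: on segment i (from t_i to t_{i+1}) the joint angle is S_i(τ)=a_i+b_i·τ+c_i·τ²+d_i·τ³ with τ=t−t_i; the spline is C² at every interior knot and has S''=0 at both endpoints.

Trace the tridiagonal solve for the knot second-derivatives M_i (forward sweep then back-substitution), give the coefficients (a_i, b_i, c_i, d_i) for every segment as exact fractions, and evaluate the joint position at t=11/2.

Δ: Δ0=6, Δ1=-2, Δ2=-1/2
row 1: diag=8, rhs=-48; c'=3/8, d'=-6
row 2: denom=10−3·3/8=71/8; d'=(9−3·-6)/(71/8)=216/71
back: M2=216/71
back: M1=-6−3/8·216/71=-507/71
M: M0=0, M1=-507/71, M2=216/71, M3=0
seg 0: a=-3, c=M0/2=0, d=(M1−M0)/(6·1)=-169/142, b=Δ0−h0·(2M0+M1)/6=1021/142
seg 1: a=3, c=M1/2=-507/142, d=(M2−M1)/(6·3)=241/426, b=Δ1−h1·(2M1+M2)/6=257/71
seg 2: a=-3, c=M2/2=108/71, d=(M3−M2)/(6·2)=-18/71, b=Δ2−h2·(2M2+M3)/6=-359/142
t_q=11/2 → seg 2, τ=3/2; S=-3+-359/142·τ+108/71·τ²+-18/71·τ³=-300/71

  seg 0: a=-3 b=1021/142 c=0 d=-169/142
  seg 1: a=3 b=257/71 c=-507/142 d=241/426
  seg 2: a=-3 b=-359/142 c=108/71 d=-18/71
S(11/2) = -300/71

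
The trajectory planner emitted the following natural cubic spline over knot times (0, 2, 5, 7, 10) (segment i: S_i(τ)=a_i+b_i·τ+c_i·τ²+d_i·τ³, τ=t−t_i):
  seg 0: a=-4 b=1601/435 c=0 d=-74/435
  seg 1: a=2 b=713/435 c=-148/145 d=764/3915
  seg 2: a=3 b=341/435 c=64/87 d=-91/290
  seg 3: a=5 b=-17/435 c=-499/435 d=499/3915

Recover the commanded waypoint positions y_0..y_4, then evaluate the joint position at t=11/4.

y_0 = S_0(0) = a_0 = -4
y_1 = S_1(0) = a_1 = 2
y_2 = S_2(0) = a_2 = 3
y_3 = S_3(0) = a_3 = 5
y_4 = S_3(3) = -2
t_q=11/4 is in segment 1 (τ=3/4); S_1(τ)=219/80

y_0=-4 y_1=2 y_2=3 y_3=5 y_4=-2
S(11/4) = 219/80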